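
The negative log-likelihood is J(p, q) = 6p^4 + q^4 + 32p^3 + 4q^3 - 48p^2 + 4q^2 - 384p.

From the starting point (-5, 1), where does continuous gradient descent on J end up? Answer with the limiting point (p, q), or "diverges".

J is separable, so gradient descent decouples: p follows -∂J/∂p, q follows -∂J/∂q.
∂J/∂p = 24(p - 2)(p + 2)(p + 4); at p=-5 this is -504, so p increases.
∂J/∂q = 4q(q + 1)(q + 2); at q=1 this is 24, so q decreases.
p converges to its nearest critical value -4 (a local min of the p-part); q converges to 0. The iterate converges to (-4, 0).

(-4, 0)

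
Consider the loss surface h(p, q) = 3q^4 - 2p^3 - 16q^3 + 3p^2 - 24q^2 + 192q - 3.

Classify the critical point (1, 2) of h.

local maximum

The mixed partial ∂²h/∂p∂q is 0, so the Hessian at any point is diag(h_pp, h_qq) = diag(6(-2p + 1), 12(3q^2 - 8q - 4)).
At (1, 2): H = diag(-6, -96).
Both eigenvalues are negative, so H is negative definite: a local maximum.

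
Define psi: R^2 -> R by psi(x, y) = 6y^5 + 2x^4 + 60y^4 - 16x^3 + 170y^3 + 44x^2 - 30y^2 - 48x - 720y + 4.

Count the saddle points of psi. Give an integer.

psi separates as a function of x plus a function of y, so ∇psi=0 decouples.
∂psi/∂x = 8(x - 3)(x - 2)(x - 1) = 0 at x ∈ {1, 2, 3}; ∂psi/∂y = 30(y - 1)(y + 2)(y + 3)(y + 4) = 0 at y ∈ {-4, -3, -2, 1}.
The Hessian is diagonal: diag(psi_xx, psi_yy). Second derivatives: psi_xx(1)=16, psi_xx(2)=-8, psi_xx(3)=16; psi_yy(-4)=-300, psi_yy(-3)=120, psi_yy(-2)=-180, psi_yy(1)=1800.
Saddle points occur where the two diagonal entries have opposite signs: (1, -4), (1, -2), (2, -3), (2, 1), (3, -4), (3, -2). Count: 6.

6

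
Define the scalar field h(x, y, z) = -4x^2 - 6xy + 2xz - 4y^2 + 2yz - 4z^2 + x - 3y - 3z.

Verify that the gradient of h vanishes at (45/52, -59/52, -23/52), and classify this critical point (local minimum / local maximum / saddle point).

local maximum

∇h = (-8x - 6y + 2z + 1, -6x - 8y + 2z - 3, 2x + 2y - 8z - 3); substituting (45/52, -59/52, -23/52) gives ∇h = (0, 0, 0), so (45/52, -59/52, -23/52) is indeed a critical point.
The Hessian is constant: H = [[-8, -6, 2], [-6, -8, 2], [2, 2, -8]].
Leading principal minors: Δ₁ = -8, Δ₂ = 28, Δ₃ = -208.
The minors alternate sign starting negative (−, +, −), so H is negative definite: a local maximum.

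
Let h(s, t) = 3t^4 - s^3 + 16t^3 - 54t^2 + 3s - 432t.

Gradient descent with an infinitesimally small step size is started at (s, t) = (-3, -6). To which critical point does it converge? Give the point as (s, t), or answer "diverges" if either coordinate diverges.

(-1, -4)

h is separable, so gradient descent decouples: s follows -∂h/∂s, t follows -∂h/∂t.
∂h/∂s = -3(s - 1)(s + 1); at s=-3 this is -24, so s increases.
∂h/∂t = 12(t - 3)(t + 3)(t + 4); at t=-6 this is -648, so t increases.
s converges to its nearest critical value -1 (a local min of the s-part); t converges to -4. The iterate converges to (-1, -4).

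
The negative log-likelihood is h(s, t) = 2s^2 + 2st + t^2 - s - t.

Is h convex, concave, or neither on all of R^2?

convex

h is quadratic, so its Hessian is the constant matrix H = [[4, 2], [2, 2]].
det(H) = 4, tr(H) = 6.
det(H) > 0 and tr(H) > 0, so H is positive definite everywhere: convex.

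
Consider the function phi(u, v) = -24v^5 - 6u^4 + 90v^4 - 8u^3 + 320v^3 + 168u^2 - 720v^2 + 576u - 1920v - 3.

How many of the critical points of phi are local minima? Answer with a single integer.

phi separates as a function of u plus a function of v, so ∇phi=0 decouples.
∂phi/∂u = -24(u - 4)(u + 2)(u + 3) = 0 at u ∈ {-3, -2, 4}; ∂phi/∂v = -120(v - 4)(v - 2)(v + 1)(v + 2) = 0 at v ∈ {-2, -1, 2, 4}.
The Hessian is diagonal: diag(phi_uu, phi_vv). Second derivatives: phi_uu(-3)=-168, phi_uu(-2)=144, phi_uu(4)=-1008; phi_vv(-2)=2880, phi_vv(-1)=-1800, phi_vv(2)=2880, phi_vv(4)=-7200.
Local minima occur where both diagonal entries positive: (-2, -2), (-2, 2). Count: 2.

2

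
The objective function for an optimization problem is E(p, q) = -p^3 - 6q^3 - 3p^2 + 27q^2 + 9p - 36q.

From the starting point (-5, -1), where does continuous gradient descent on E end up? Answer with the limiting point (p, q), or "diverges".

E is separable, so gradient descent decouples: p follows -∂E/∂p, q follows -∂E/∂q.
∂E/∂p = -3(p - 1)(p + 3); at p=-5 this is -36, so p increases.
∂E/∂q = -18(q - 2)(q - 1); at q=-1 this is -108, so q increases.
p converges to its nearest critical value -3 (a local min of the p-part); q converges to 1. The iterate converges to (-3, 1).

(-3, 1)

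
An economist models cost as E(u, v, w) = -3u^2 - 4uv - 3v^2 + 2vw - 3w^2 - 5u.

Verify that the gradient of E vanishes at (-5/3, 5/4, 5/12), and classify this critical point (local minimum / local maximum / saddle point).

local maximum

∇E = (-6u - 4v - 5, -4u - 6v + 2w, 2v - 6w); substituting (-5/3, 5/4, 5/12) gives ∇E = (0, 0, 0), so (-5/3, 5/4, 5/12) is indeed a critical point.
The Hessian is constant: H = [[-6, -4, 0], [-4, -6, 2], [0, 2, -6]].
Leading principal minors: Δ₁ = -6, Δ₂ = 20, Δ₃ = -96.
The minors alternate sign starting negative (−, +, −), so H is negative definite: a local maximum.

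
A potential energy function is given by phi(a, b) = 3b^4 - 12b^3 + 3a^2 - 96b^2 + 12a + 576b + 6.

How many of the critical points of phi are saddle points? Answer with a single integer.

1

phi separates as a function of a plus a function of b, so ∇phi=0 decouples.
∂phi/∂a = 6(a + 2) = 0 at a ∈ {-2}; ∂phi/∂b = 12(b - 4)(b - 3)(b + 4) = 0 at b ∈ {-4, 3, 4}.
The Hessian is diagonal: diag(phi_aa, phi_bb). Second derivatives: phi_aa(-2)=6; phi_bb(-4)=672, phi_bb(3)=-84, phi_bb(4)=96.
Saddle points occur where the two diagonal entries have opposite signs: (-2, 3). Count: 1.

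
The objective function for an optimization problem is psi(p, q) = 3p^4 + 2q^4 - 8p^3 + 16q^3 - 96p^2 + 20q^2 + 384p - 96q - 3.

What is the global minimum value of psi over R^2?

psi(p,q) separates as A(p) + B(q) − 3, so its minimum is min A + min B − 3.
A'(p) = 12(p - 4)(p - 2)(p + 4) vanishes at p ∈ {-4, 2, 4}; B'(q) = 8(q - 1)(q + 3)(q + 4) vanishes at q ∈ {-4, -3, 1}.
Local minima of A (where A''>0): A(-4)=-1792, A(4)=256. Local minima of B: B(-4)=192, B(1)=-58.
So the global minimum of psi is A(-4) + B(1) − 3 = -1792 − 58 − 3 = -1853, attained at (-4, 1).

-1853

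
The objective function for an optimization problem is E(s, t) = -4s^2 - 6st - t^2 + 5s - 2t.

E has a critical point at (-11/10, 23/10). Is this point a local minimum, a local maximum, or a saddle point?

The Hessian of E is constant: H = [[-8, -6], [-6, -2]].
det(H) = (-8)·(-2) − (-6)² = -20.
Since det(H) < 0, H is indefinite and the critical point is a saddle point.

saddle point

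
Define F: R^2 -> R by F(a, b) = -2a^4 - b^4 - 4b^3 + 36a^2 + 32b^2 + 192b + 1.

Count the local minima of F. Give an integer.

F separates as a function of a plus a function of b, so ∇F=0 decouples.
∂F/∂a = -8a(a - 3)(a + 3) = 0 at a ∈ {-3, 0, 3}; ∂F/∂b = -4(b - 4)(b + 3)(b + 4) = 0 at b ∈ {-4, -3, 4}.
The Hessian is diagonal: diag(F_aa, F_bb). Second derivatives: F_aa(-3)=-144, F_aa(0)=72, F_aa(3)=-144; F_bb(-4)=-32, F_bb(-3)=28, F_bb(4)=-224.
Local minima occur where both diagonal entries positive: (0, -3). Count: 1.

1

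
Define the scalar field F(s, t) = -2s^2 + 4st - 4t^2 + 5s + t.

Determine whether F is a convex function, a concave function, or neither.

F is quadratic, so its Hessian is the constant matrix H = [[-4, 4], [4, -8]].
det(H) = 16, tr(H) = -12.
det(H) > 0 and tr(H) < 0, so H is negative definite everywhere: concave.

concave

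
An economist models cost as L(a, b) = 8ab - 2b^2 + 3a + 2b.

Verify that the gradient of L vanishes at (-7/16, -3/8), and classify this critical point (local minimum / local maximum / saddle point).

∇L = (8b + 3, 8a - 4b + 2); substituting (-7/16, -3/8) gives ∇L = (0, 0), so (-7/16, -3/8) is indeed a critical point.
The Hessian of L is constant: H = [[0, 8], [8, -4]].
det(H) = 0·(-4) − 8² = -64.
Since det(H) < 0, H is indefinite and the critical point is a saddle point.

saddle point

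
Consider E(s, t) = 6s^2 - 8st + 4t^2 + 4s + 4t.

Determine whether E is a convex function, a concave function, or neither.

convex

E is quadratic, so its Hessian is the constant matrix H = [[12, -8], [-8, 8]].
det(H) = 32, tr(H) = 20.
det(H) > 0 and tr(H) > 0, so H is positive definite everywhere: convex.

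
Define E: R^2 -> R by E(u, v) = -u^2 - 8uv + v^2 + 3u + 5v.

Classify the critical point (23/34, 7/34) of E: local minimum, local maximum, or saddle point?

The Hessian of E is constant: H = [[-2, -8], [-8, 2]].
det(H) = (-2)·2 − (-8)² = -68.
Since det(H) < 0, H is indefinite and the critical point is a saddle point.

saddle point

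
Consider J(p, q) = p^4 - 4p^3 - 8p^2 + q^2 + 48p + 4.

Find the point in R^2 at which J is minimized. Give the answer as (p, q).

J(p,q) separates as A(p) + B(q) + 4, so its minimum is min A + min B + 4.
A'(p) = 4(p - 3)(p - 2)(p + 2) vanishes at p ∈ {-2, 2, 3}; B'(q) = 2q vanishes at q ∈ {0}.
Local minima of A (where A''>0): A(-2)=-80, A(3)=45. Local minima of B: B(0)=0.
So the global minimum of J is A(-2) + B(0) + 4 = -80 + 0 + 4 = -76, attained at (-2, 0).

(-2, 0)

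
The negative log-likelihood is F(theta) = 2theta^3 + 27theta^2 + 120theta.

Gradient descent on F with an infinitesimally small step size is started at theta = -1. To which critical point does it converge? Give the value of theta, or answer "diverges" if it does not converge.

F'(theta) = 6(theta + 4)(theta + 5), so F'(-1) = 72.
Gradient descent moves in the -F' direction, i.e. theta is decreasing.
The nearest critical point in that direction is theta = -4, where F'' = 6 > 0 (a local minimum). The iterate converges there.

-4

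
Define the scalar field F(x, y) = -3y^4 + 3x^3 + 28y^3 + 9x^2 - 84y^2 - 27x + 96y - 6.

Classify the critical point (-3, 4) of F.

The mixed partial ∂²F/∂x∂y is 0, so the Hessian at any point is diag(F_xx, F_yy) = diag(18(x + 1), 12(-3y^2 + 14y - 14)).
At (-3, 4): H = diag(-36, -72).
Both eigenvalues are negative, so H is negative definite: a local maximum.

local maximum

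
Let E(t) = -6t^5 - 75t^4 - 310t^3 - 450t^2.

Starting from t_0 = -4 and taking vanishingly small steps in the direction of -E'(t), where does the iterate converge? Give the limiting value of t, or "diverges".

-5

E'(t) = -30t(t + 2)(t + 3)(t + 5), so E'(-4) = 240.
Gradient descent moves in the -E' direction, i.e. t is decreasing.
The nearest critical point in that direction is t = -5, where E'' = 900 > 0 (a local minimum). The iterate converges there.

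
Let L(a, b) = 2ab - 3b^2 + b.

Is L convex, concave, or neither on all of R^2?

L is quadratic, so its Hessian is the constant matrix H = [[0, 2], [2, -6]].
det(H) = -4, tr(H) = -6.
det(H) < 0, so H is indefinite: neither convex nor concave.

neither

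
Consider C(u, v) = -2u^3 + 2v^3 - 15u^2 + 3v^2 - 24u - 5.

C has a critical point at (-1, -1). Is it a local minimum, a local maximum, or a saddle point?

local maximum

The mixed partial ∂²C/∂u∂v is 0, so the Hessian at any point is diag(C_uu, C_vv) = diag(-6(2u + 5), 6(2v + 1)).
At (-1, -1): H = diag(-18, -6).
Both eigenvalues are negative, so H is negative definite: a local maximum.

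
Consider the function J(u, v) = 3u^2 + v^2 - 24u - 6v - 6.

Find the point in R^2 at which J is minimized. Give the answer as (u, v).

(4, 3)

J(u,v) separates as P(u) + Q(v) − 6, so its minimum is min P + min Q − 6.
P'(u) = 6u - 24 vanishes at u ∈ {4}; Q'(v) = 2v - 6 vanishes at v ∈ {3}.
Local minima of P (where P''>0): P(4)=-48. Local minima of Q: Q(3)=-9.
So the global minimum of J is P(4) + Q(3) − 6 = -48 − 9 − 6 = -63, attained at (4, 3).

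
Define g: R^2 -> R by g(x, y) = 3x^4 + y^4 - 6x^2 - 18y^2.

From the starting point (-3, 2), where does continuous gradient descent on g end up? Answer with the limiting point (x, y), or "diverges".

(-1, 3)

g is separable, so gradient descent decouples: x follows -∂g/∂x, y follows -∂g/∂y.
∂g/∂x = 12x(x - 1)(x + 1); at x=-3 this is -288, so x increases.
∂g/∂y = 4y(y - 3)(y + 3); at y=2 this is -40, so y increases.
x converges to its nearest critical value -1 (a local min of the x-part); y converges to 3. The iterate converges to (-1, 3).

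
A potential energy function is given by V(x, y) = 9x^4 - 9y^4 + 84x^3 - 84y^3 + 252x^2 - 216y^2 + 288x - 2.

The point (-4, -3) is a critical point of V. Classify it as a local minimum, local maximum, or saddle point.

local minimum

The mixed partial ∂²V/∂x∂y is 0, so the Hessian at any point is diag(V_xx, V_yy) = diag(36(3x^2 + 14x + 14), -36(3y^2 + 14y + 12)).
At (-4, -3): H = diag(216, 108).
Both eigenvalues are positive, so H is positive definite: a local minimum.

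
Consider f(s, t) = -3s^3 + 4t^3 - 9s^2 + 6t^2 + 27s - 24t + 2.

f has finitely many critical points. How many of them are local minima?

1

f separates as a function of s plus a function of t, so ∇f=0 decouples.
∂f/∂s = -9(s - 1)(s + 3) = 0 at s ∈ {-3, 1}; ∂f/∂t = 12(t - 1)(t + 2) = 0 at t ∈ {-2, 1}.
The Hessian is diagonal: diag(f_ss, f_tt). Second derivatives: f_ss(-3)=36, f_ss(1)=-36; f_tt(-2)=-36, f_tt(1)=36.
Local minima occur where both diagonal entries positive: (-3, 1). Count: 1.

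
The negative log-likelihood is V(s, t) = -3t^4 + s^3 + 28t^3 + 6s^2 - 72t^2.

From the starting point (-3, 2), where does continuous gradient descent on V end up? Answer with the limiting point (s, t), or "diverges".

V is separable, so gradient descent decouples: s follows -∂V/∂s, t follows -∂V/∂t.
∂V/∂s = 3s(s + 4); at s=-3 this is -9, so s increases.
∂V/∂t = -12t(t - 4)(t - 3); at t=2 this is -48, so t increases.
s converges to its nearest critical value 0 (a local min of the s-part); t converges to 3. The iterate converges to (0, 3).

(0, 3)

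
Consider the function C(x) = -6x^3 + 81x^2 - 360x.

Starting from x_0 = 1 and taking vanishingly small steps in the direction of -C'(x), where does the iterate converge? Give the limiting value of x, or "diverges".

4

C'(x) = -18(x - 5)(x - 4), so C'(1) = -216.
Gradient descent moves in the -C' direction, i.e. x is increasing.
The nearest critical point in that direction is x = 4, where C'' = 18 > 0 (a local minimum). The iterate converges there.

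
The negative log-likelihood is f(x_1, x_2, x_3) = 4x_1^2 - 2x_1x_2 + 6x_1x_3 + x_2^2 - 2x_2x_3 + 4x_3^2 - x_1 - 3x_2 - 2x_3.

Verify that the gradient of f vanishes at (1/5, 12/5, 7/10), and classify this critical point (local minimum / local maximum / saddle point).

∇f = (8x_1 - 2x_2 + 6x_3 - 1, -2x_1 + 2x_2 - 2x_3 - 3, 6x_1 - 2x_2 + 8x_3 - 2); substituting (1/5, 12/5, 7/10) gives ∇f = (0, 0, 0), so (1/5, 12/5, 7/10) is indeed a critical point.
The Hessian is constant: H = [[8, -2, 6], [-2, 2, -2], [6, -2, 8]].
Leading principal minors: Δ₁ = 8, Δ₂ = 12, Δ₃ = 40.
All leading minors are positive, so H is positive definite: a local minimum.

local minimum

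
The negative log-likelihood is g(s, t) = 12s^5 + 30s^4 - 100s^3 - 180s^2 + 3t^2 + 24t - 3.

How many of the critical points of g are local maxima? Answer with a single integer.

0

g separates as a function of s plus a function of t, so ∇g=0 decouples.
∂g/∂s = 60s(s - 2)(s + 1)(s + 3) = 0 at s ∈ {-3, -1, 0, 2}; ∂g/∂t = 6(t + 4) = 0 at t ∈ {-4}.
The Hessian is diagonal: diag(g_ss, g_tt). Second derivatives: g_ss(-3)=-1800, g_ss(-1)=360, g_ss(0)=-360, g_ss(2)=1800; g_tt(-4)=6.
Local maxima occur where both diagonal entries negative: none. Count: 0.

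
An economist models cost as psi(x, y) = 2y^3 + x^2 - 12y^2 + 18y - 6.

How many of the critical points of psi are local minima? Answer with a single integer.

psi separates as a function of x plus a function of y, so ∇psi=0 decouples.
∂psi/∂x = 2x = 0 at x ∈ {0}; ∂psi/∂y = 6(y - 3)(y - 1) = 0 at y ∈ {1, 3}.
The Hessian is diagonal: diag(psi_xx, psi_yy). Second derivatives: psi_xx(0)=2; psi_yy(1)=-12, psi_yy(3)=12.
Local minima occur where both diagonal entries positive: (0, 3). Count: 1.

1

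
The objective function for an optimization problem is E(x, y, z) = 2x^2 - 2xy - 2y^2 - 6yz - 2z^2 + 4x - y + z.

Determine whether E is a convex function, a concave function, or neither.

E is quadratic, so its Hessian is the constant matrix H = [[4, -2, 0], [-2, -4, -6], [0, -6, -4]].
Leading principal minors: 4, -20, -64.
Neither pattern holds ⇒ H is indefinite ⇒ neither convex nor concave.

neither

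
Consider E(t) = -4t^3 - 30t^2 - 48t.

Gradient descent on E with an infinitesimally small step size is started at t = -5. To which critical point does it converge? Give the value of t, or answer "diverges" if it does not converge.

E'(t) = -12(t + 1)(t + 4), so E'(-5) = -48.
Gradient descent moves in the -E' direction, i.e. t is increasing.
The nearest critical point in that direction is t = -4, where E'' = 36 > 0 (a local minimum). The iterate converges there.

-4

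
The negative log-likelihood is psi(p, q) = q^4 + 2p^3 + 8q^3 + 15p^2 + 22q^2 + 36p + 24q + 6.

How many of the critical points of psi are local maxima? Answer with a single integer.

psi separates as a function of p plus a function of q, so ∇psi=0 decouples.
∂psi/∂p = 6(p + 2)(p + 3) = 0 at p ∈ {-3, -2}; ∂psi/∂q = 4(q + 1)(q + 2)(q + 3) = 0 at q ∈ {-3, -2, -1}.
The Hessian is diagonal: diag(psi_pp, psi_qq). Second derivatives: psi_pp(-3)=-6, psi_pp(-2)=6; psi_qq(-3)=8, psi_qq(-2)=-4, psi_qq(-1)=8.
Local maxima occur where both diagonal entries negative: (-3, -2). Count: 1.

1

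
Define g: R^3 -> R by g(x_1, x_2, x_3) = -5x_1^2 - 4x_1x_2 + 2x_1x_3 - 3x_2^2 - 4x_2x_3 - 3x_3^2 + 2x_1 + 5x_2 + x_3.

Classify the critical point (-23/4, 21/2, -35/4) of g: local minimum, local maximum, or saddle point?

local maximum

The Hessian is constant: H = [[-10, -4, 2], [-4, -6, -4], [2, -4, -6]].
Leading principal minors: Δ₁ = -10, Δ₂ = 44, Δ₃ = -16.
The minors alternate sign starting negative (−, +, −), so H is negative definite: a local maximum.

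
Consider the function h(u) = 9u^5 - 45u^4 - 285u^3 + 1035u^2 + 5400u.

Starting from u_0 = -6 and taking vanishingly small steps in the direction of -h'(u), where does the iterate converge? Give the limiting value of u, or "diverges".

h'(u) = 45(u - 5)(u - 4)(u + 2)(u + 3), so h'(-6) = 59400.
Gradient descent moves in the -h' direction, i.e. u is decreasing.
There is no critical point below u=-6, and h' keeps the same sign, so the iterate runs off to −∞.

diverges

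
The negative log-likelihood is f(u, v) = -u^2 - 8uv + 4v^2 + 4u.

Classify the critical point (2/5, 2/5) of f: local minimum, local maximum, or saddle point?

The Hessian of f is constant: H = [[-2, -8], [-8, 8]].
det(H) = (-2)·8 − (-8)² = -80.
Since det(H) < 0, H is indefinite and the critical point is a saddle point.

saddle point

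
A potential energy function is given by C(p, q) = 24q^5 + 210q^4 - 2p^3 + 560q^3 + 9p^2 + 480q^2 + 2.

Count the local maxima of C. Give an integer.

2

C separates as a function of p plus a function of q, so ∇C=0 decouples.
∂C/∂p = -6p(p - 3) = 0 at p ∈ {0, 3}; ∂C/∂q = 120q(q + 1)(q + 2)(q + 4) = 0 at q ∈ {-4, -2, -1, 0}.
The Hessian is diagonal: diag(C_pp, C_qq). Second derivatives: C_pp(0)=18, C_pp(3)=-18; C_qq(-4)=-2880, C_qq(-2)=480, C_qq(-1)=-360, C_qq(0)=960.
Local maxima occur where both diagonal entries negative: (3, -4), (3, -1). Count: 2.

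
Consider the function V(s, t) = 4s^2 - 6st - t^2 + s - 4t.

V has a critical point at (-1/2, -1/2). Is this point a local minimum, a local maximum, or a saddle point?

saddle point

The Hessian of V is constant: H = [[8, -6], [-6, -2]].
det(H) = 8·(-2) − (-6)² = -52.
Since det(H) < 0, H is indefinite and the critical point is a saddle point.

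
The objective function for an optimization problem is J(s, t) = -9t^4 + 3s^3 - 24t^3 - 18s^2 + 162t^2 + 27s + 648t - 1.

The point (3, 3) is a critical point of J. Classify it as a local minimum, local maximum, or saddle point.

saddle point

The mixed partial ∂²J/∂s∂t is 0, so the Hessian at any point is diag(J_ss, J_tt) = diag(18(s - 2), 36(-3t^2 - 4t + 9)).
At (3, 3): H = diag(18, -1080).
The eigenvalues have opposite signs, so H is indefinite: a saddle point.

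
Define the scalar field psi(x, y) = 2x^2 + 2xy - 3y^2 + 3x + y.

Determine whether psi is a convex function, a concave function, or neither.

psi is quadratic, so its Hessian is the constant matrix H = [[4, 2], [2, -6]].
det(H) = -28, tr(H) = -2.
det(H) < 0, so H is indefinite: neither convex nor concave.

neither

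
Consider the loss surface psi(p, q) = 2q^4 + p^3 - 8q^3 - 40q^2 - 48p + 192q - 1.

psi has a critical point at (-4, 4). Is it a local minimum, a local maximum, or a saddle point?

saddle point

The mixed partial ∂²psi/∂p∂q is 0, so the Hessian at any point is diag(psi_pp, psi_qq) = diag(6p, 8(3q^2 - 6q - 10)).
At (-4, 4): H = diag(-24, 112).
The eigenvalues have opposite signs, so H is indefinite: a saddle point.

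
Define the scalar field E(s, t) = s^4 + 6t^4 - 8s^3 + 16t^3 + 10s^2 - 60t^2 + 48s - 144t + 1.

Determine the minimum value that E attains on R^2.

-332

E(s,t) separates as P(s) + Q(t) + 1, so its minimum is min P + min Q + 1.
P'(s) = 4(s - 4)(s - 3)(s + 1) vanishes at s ∈ {-1, 3, 4}; Q'(t) = 24(t - 2)(t + 1)(t + 3) vanishes at t ∈ {-3, -1, 2}.
Local minima of P (where P''>0): P(-1)=-29, P(4)=96. Local minima of Q: Q(-3)=-54, Q(2)=-304.
So the global minimum of E is P(-1) + Q(2) + 1 = -29 − 304 + 1 = -332, attained at (-1, 2).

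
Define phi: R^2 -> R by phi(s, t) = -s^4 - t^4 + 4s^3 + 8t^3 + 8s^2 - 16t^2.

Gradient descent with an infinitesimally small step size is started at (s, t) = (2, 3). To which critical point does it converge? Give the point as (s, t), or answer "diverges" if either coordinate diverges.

(0, 2)

phi is separable, so gradient descent decouples: s follows -∂phi/∂s, t follows -∂phi/∂t.
∂phi/∂s = -4s(s - 4)(s + 1); at s=2 this is 48, so s decreases.
∂phi/∂t = -4t(t - 4)(t - 2); at t=3 this is 12, so t decreases.
s converges to its nearest critical value 0 (a local min of the s-part); t converges to 2. The iterate converges to (0, 2).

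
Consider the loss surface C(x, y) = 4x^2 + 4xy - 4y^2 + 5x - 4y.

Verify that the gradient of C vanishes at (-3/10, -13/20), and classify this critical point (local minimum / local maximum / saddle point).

∇C = (8x + 4y + 5, 4x - 8y - 4); substituting (-3/10, -13/20) gives ∇C = (0, 0), so (-3/10, -13/20) is indeed a critical point.
The Hessian of C is constant: H = [[8, 4], [4, -8]].
det(H) = 8·(-8) − 4² = -80.
Since det(H) < 0, H is indefinite and the critical point is a saddle point.

saddle point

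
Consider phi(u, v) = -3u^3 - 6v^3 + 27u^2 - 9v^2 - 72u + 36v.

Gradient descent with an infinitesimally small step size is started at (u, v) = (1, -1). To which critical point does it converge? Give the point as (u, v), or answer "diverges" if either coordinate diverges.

phi is separable, so gradient descent decouples: u follows -∂phi/∂u, v follows -∂phi/∂v.
∂phi/∂u = -9(u - 4)(u - 2); at u=1 this is -27, so u increases.
∂phi/∂v = -18(v - 1)(v + 2); at v=-1 this is 36, so v decreases.
u converges to its nearest critical value 2 (a local min of the u-part); v converges to -2. The iterate converges to (2, -2).

(2, -2)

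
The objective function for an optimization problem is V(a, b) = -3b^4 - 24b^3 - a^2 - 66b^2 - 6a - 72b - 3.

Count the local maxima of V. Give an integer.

V separates as a function of a plus a function of b, so ∇V=0 decouples.
∂V/∂a = -2(a + 3) = 0 at a ∈ {-3}; ∂V/∂b = -12(b + 1)(b + 2)(b + 3) = 0 at b ∈ {-3, -2, -1}.
The Hessian is diagonal: diag(V_aa, V_bb). Second derivatives: V_aa(-3)=-2; V_bb(-3)=-24, V_bb(-2)=12, V_bb(-1)=-24.
Local maxima occur where both diagonal entries negative: (-3, -3), (-3, -1). Count: 2.

2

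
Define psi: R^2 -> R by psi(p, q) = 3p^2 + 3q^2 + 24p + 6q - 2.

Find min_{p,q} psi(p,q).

psi(p,q) separates as A(p) + B(q) − 2, so its minimum is min A + min B − 2.
A'(p) = 6p + 24 vanishes at p ∈ {-4}; B'(q) = 6q + 6 vanishes at q ∈ {-1}.
Local minima of A (where A''>0): A(-4)=-48. Local minima of B: B(-1)=-3.
So the global minimum of psi is A(-4) + B(-1) − 2 = -48 − 3 − 2 = -53, attained at (-4, -1).

-53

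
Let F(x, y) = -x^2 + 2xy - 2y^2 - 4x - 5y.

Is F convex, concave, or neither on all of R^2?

concave

F is quadratic, so its Hessian is the constant matrix H = [[-2, 2], [2, -4]].
det(H) = 4, tr(H) = -6.
det(H) > 0 and tr(H) < 0, so H is negative definite everywhere: concave.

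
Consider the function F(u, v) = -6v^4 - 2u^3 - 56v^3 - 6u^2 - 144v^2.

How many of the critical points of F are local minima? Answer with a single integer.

1

F separates as a function of u plus a function of v, so ∇F=0 decouples.
∂F/∂u = -6u(u + 2) = 0 at u ∈ {-2, 0}; ∂F/∂v = -24v(v + 3)(v + 4) = 0 at v ∈ {-4, -3, 0}.
The Hessian is diagonal: diag(F_uu, F_vv). Second derivatives: F_uu(-2)=12, F_uu(0)=-12; F_vv(-4)=-96, F_vv(-3)=72, F_vv(0)=-288.
Local minima occur where both diagonal entries positive: (-2, -3). Count: 1.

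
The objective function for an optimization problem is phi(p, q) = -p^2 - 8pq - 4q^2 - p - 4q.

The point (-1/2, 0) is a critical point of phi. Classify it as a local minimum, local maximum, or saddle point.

The Hessian of phi is constant: H = [[-2, -8], [-8, -8]].
det(H) = (-2)·(-8) − (-8)² = -48.
Since det(H) < 0, H is indefinite and the critical point is a saddle point.

saddle point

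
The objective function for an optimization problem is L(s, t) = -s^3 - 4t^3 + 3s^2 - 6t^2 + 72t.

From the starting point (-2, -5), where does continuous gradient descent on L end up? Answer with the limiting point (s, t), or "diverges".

L is separable, so gradient descent decouples: s follows -∂L/∂s, t follows -∂L/∂t.
∂L/∂s = -3s(s - 2); at s=-2 this is -24, so s increases.
∂L/∂t = -12(t - 2)(t + 3); at t=-5 this is -168, so t increases.
s converges to its nearest critical value 0 (a local min of the s-part); t converges to -3. The iterate converges to (0, -3).

(0, -3)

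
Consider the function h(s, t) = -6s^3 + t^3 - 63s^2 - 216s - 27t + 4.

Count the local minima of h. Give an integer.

1

h separates as a function of s plus a function of t, so ∇h=0 decouples.
∂h/∂s = -18(s + 3)(s + 4) = 0 at s ∈ {-4, -3}; ∂h/∂t = 3(t - 3)(t + 3) = 0 at t ∈ {-3, 3}.
The Hessian is diagonal: diag(h_ss, h_tt). Second derivatives: h_ss(-4)=18, h_ss(-3)=-18; h_tt(-3)=-18, h_tt(3)=18.
Local minima occur where both diagonal entries positive: (-4, 3). Count: 1.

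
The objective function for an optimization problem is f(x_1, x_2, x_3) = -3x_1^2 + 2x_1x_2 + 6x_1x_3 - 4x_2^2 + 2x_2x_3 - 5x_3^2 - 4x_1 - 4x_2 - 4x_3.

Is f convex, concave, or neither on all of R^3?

f is quadratic, so its Hessian is the constant matrix H = [[-6, 2, 6], [2, -8, 2], [6, 2, -10]].
Leading principal minors: -6, 44, -80.
Signs alternate −, +, − ⇒ H ≺ 0 ⇒ concave.

concave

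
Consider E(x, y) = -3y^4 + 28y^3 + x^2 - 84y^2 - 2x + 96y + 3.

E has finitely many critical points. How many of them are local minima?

1

E separates as a function of x plus a function of y, so ∇E=0 decouples.
∂E/∂x = 2(x - 1) = 0 at x ∈ {1}; ∂E/∂y = -12(y - 4)(y - 2)(y - 1) = 0 at y ∈ {1, 2, 4}.
The Hessian is diagonal: diag(E_xx, E_yy). Second derivatives: E_xx(1)=2; E_yy(1)=-36, E_yy(2)=24, E_yy(4)=-72.
Local minima occur where both diagonal entries positive: (1, 2). Count: 1.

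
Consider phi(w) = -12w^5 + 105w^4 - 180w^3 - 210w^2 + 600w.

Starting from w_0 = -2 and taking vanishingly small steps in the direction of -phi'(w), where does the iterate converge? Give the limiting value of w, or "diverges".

-1

phi'(w) = -60(w - 5)(w - 2)(w - 1)(w + 1), so phi'(-2) = -5040.
Gradient descent moves in the -phi' direction, i.e. w is increasing.
The nearest critical point in that direction is w = -1, where phi'' = 2160 > 0 (a local minimum). The iterate converges there.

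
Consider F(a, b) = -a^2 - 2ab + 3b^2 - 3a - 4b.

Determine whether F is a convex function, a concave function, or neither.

F is quadratic, so its Hessian is the constant matrix H = [[-2, -2], [-2, 6]].
det(H) = -16, tr(H) = 4.
det(H) < 0, so H is indefinite: neither convex nor concave.

neither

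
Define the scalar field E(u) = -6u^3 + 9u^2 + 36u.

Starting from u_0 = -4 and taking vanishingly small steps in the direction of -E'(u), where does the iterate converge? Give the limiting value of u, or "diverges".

E'(u) = -18(u - 2)(u + 1), so E'(-4) = -324.
Gradient descent moves in the -E' direction, i.e. u is increasing.
The nearest critical point in that direction is u = -1, where E'' = 54 > 0 (a local minimum). The iterate converges there.

-1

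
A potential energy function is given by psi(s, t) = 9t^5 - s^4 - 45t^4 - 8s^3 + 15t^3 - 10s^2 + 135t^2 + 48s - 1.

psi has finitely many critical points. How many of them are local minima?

2

psi separates as a function of s plus a function of t, so ∇psi=0 decouples.
∂psi/∂s = -4(s - 1)(s + 3)(s + 4) = 0 at s ∈ {-4, -3, 1}; ∂psi/∂t = 45t(t - 3)(t - 2)(t + 1) = 0 at t ∈ {-1, 0, 2, 3}.
The Hessian is diagonal: diag(psi_ss, psi_tt). Second derivatives: psi_ss(-4)=-20, psi_ss(-3)=16, psi_ss(1)=-80; psi_tt(-1)=-540, psi_tt(0)=270, psi_tt(2)=-270, psi_tt(3)=540.
Local minima occur where both diagonal entries positive: (-3, 0), (-3, 3). Count: 2.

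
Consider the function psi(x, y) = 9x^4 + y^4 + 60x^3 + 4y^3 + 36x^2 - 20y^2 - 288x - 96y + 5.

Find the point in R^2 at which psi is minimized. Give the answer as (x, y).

psi(x,y) separates as P(x) + Q(y) + 5, so its minimum is min P + min Q + 5.
P'(x) = 36(x - 1)(x + 2)(x + 4) vanishes at x ∈ {-4, -2, 1}; Q'(y) = 4(y - 3)(y + 2)(y + 4) vanishes at y ∈ {-4, -2, 3}.
Local minima of P (where P''>0): P(-4)=192, P(1)=-183. Local minima of Q: Q(-4)=64, Q(3)=-279.
So the global minimum of psi is P(1) + Q(3) + 5 = -183 − 279 + 5 = -457, attained at (1, 3).

(1, 3)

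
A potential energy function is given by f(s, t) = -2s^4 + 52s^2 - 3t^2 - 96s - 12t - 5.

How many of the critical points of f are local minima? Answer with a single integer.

0

f separates as a function of s plus a function of t, so ∇f=0 decouples.
∂f/∂s = -8(s - 3)(s - 1)(s + 4) = 0 at s ∈ {-4, 1, 3}; ∂f/∂t = -6(t + 2) = 0 at t ∈ {-2}.
The Hessian is diagonal: diag(f_ss, f_tt). Second derivatives: f_ss(-4)=-280, f_ss(1)=80, f_ss(3)=-112; f_tt(-2)=-6.
Local minima occur where both diagonal entries positive: none. Count: 0.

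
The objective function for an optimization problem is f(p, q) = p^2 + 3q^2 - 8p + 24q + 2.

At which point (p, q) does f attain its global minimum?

f(p,q) separates as A(p) + B(q) + 2, so its minimum is min A + min B + 2.
A'(p) = 2p - 8 vanishes at p ∈ {4}; B'(q) = 6q + 24 vanishes at q ∈ {-4}.
Local minima of A (where A''>0): A(4)=-16. Local minima of B: B(-4)=-48.
So the global minimum of f is A(4) + B(-4) + 2 = -16 − 48 + 2 = -62, attained at (4, -4).

(4, -4)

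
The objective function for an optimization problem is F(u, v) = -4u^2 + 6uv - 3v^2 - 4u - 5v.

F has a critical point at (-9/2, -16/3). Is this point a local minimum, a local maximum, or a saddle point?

local maximum

The Hessian of F is constant: H = [[-8, 6], [6, -6]].
det(H) = (-8)·(-6) − 6² = 12.
det(H) > 0 and tr(H) = -14 < 0, so H is negative definite and the point is a local maximum.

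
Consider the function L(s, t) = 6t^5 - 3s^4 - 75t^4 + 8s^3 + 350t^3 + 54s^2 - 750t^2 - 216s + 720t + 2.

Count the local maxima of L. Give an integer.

4

L separates as a function of s plus a function of t, so ∇L=0 decouples.
∂L/∂s = -12(s - 3)(s - 2)(s + 3) = 0 at s ∈ {-3, 2, 3}; ∂L/∂t = 30(t - 4)(t - 3)(t - 2)(t - 1) = 0 at t ∈ {1, 2, 3, 4}.
The Hessian is diagonal: diag(L_ss, L_tt). Second derivatives: L_ss(-3)=-360, L_ss(2)=60, L_ss(3)=-72; L_tt(1)=-180, L_tt(2)=60, L_tt(3)=-60, L_tt(4)=180.
Local maxima occur where both diagonal entries negative: (-3, 1), (-3, 3), (3, 1), (3, 3). Count: 4.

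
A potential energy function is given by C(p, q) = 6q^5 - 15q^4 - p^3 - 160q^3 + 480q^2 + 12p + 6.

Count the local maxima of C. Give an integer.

C separates as a function of p plus a function of q, so ∇C=0 decouples.
∂C/∂p = -3(p - 2)(p + 2) = 0 at p ∈ {-2, 2}; ∂C/∂q = 30q(q - 4)(q - 2)(q + 4) = 0 at q ∈ {-4, 0, 2, 4}.
The Hessian is diagonal: diag(C_pp, C_qq). Second derivatives: C_pp(-2)=12, C_pp(2)=-12; C_qq(-4)=-5760, C_qq(0)=960, C_qq(2)=-720, C_qq(4)=1920.
Local maxima occur where both diagonal entries negative: (2, -4), (2, 2). Count: 2.

2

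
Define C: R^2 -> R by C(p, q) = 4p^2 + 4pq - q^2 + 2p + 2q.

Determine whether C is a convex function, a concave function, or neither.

C is quadratic, so its Hessian is the constant matrix H = [[8, 4], [4, -2]].
det(H) = -32, tr(H) = 6.
det(H) < 0, so H is indefinite: neither convex nor concave.

neither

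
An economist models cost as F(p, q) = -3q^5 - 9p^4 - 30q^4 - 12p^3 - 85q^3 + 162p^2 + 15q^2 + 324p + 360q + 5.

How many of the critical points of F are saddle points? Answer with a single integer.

6

F separates as a function of p plus a function of q, so ∇F=0 decouples.
∂F/∂p = -36(p - 3)(p + 1)(p + 3) = 0 at p ∈ {-3, -1, 3}; ∂F/∂q = -15(q - 1)(q + 2)(q + 3)(q + 4) = 0 at q ∈ {-4, -3, -2, 1}.
The Hessian is diagonal: diag(F_pp, F_qq). Second derivatives: F_pp(-3)=-432, F_pp(-1)=288, F_pp(3)=-864; F_qq(-4)=150, F_qq(-3)=-60, F_qq(-2)=90, F_qq(1)=-900.
Saddle points occur where the two diagonal entries have opposite signs: (-3, -4), (-3, -2), (-1, -3), (-1, 1), (3, -4), (3, -2). Count: 6.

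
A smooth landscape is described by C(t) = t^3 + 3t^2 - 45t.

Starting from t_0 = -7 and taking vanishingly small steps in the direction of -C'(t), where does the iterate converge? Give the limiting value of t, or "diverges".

C'(t) = 3(t - 3)(t + 5), so C'(-7) = 60.
Gradient descent moves in the -C' direction, i.e. t is decreasing.
There is no critical point below t=-7, and C' keeps the same sign, so the iterate runs off to −∞.

diverges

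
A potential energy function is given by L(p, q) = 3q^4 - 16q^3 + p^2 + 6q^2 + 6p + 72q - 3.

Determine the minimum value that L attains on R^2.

-59

L(p,q) separates as A(p) + B(q) − 3, so its minimum is min A + min B − 3.
A'(p) = 2p + 6 vanishes at p ∈ {-3}; B'(q) = 12(q - 3)(q - 2)(q + 1) vanishes at q ∈ {-1, 2, 3}.
Local minima of A (where A''>0): A(-3)=-9. Local minima of B: B(-1)=-47, B(3)=81.
So the global minimum of L is A(-3) + B(-1) − 3 = -9 − 47 − 3 = -59, attained at (-3, -1).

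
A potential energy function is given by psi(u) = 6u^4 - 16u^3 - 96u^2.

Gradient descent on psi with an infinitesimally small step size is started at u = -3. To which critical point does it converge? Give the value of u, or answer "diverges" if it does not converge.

-2

psi'(u) = 24u(u - 4)(u + 2), so psi'(-3) = -504.
Gradient descent moves in the -psi' direction, i.e. u is increasing.
The nearest critical point in that direction is u = -2, where psi'' = 288 > 0 (a local minimum). The iterate converges there.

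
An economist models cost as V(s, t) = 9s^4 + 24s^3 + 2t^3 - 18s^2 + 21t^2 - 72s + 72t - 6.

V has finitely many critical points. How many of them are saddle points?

3

V separates as a function of s plus a function of t, so ∇V=0 decouples.
∂V/∂s = 36(s - 1)(s + 1)(s + 2) = 0 at s ∈ {-2, -1, 1}; ∂V/∂t = 6(t + 3)(t + 4) = 0 at t ∈ {-4, -3}.
The Hessian is diagonal: diag(V_ss, V_tt). Second derivatives: V_ss(-2)=108, V_ss(-1)=-72, V_ss(1)=216; V_tt(-4)=-6, V_tt(-3)=6.
Saddle points occur where the two diagonal entries have opposite signs: (-2, -4), (-1, -3), (1, -4). Count: 3.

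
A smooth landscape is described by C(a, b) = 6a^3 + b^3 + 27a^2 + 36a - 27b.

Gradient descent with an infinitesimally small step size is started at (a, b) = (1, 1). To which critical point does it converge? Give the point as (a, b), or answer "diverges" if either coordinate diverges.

C is separable, so gradient descent decouples: a follows -∂C/∂a, b follows -∂C/∂b.
∂C/∂a = 18(a + 1)(a + 2); at a=1 this is 108, so a decreases.
∂C/∂b = 3(b - 3)(b + 3); at b=1 this is -24, so b increases.
a converges to its nearest critical value -1 (a local min of the a-part); b converges to 3. The iterate converges to (-1, 3).

(-1, 3)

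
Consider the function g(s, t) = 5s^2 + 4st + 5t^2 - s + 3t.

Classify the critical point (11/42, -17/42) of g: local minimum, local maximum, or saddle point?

The Hessian of g is constant: H = [[10, 4], [4, 10]].
det(H) = 10·10 − 4² = 84.
det(H) > 0 and tr(H) = 20 > 0, so H is positive definite and the point is a local minimum.

local minimum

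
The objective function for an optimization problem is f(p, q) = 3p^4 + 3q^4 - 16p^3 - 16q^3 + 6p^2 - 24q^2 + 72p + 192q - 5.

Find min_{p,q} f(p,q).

f(p,q) separates as A(p) + B(q) − 5, so its minimum is min A + min B − 5.
A'(p) = 12(p - 3)(p - 2)(p + 1) vanishes at p ∈ {-1, 2, 3}; B'(q) = 12(q - 4)(q - 2)(q + 2) vanishes at q ∈ {-2, 2, 4}.
Local minima of A (where A''>0): A(-1)=-47, A(3)=81. Local minima of B: B(-2)=-304, B(4)=128.
So the global minimum of f is A(-1) + B(-2) − 5 = -47 − 304 − 5 = -356, attained at (-1, -2).

-356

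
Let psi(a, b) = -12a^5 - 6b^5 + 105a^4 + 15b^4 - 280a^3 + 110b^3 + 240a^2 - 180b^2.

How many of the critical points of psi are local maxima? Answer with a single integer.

psi separates as a function of a plus a function of b, so ∇psi=0 decouples.
∂psi/∂a = -60a(a - 4)(a - 2)(a - 1) = 0 at a ∈ {0, 1, 2, 4}; ∂psi/∂b = -30b(b - 4)(b - 1)(b + 3) = 0 at b ∈ {-3, 0, 1, 4}.
The Hessian is diagonal: diag(psi_aa, psi_bb). Second derivatives: psi_aa(0)=480, psi_aa(1)=-180, psi_aa(2)=240, psi_aa(4)=-1440; psi_bb(-3)=2520, psi_bb(0)=-360, psi_bb(1)=360, psi_bb(4)=-2520.
Local maxima occur where both diagonal entries negative: (1, 0), (1, 4), (4, 0), (4, 4). Count: 4.

4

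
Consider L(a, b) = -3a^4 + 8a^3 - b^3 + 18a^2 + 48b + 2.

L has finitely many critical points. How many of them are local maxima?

2

L separates as a function of a plus a function of b, so ∇L=0 decouples.
∂L/∂a = -12a(a - 3)(a + 1) = 0 at a ∈ {-1, 0, 3}; ∂L/∂b = -3(b - 4)(b + 4) = 0 at b ∈ {-4, 4}.
The Hessian is diagonal: diag(L_aa, L_bb). Second derivatives: L_aa(-1)=-48, L_aa(0)=36, L_aa(3)=-144; L_bb(-4)=24, L_bb(4)=-24.
Local maxima occur where both diagonal entries negative: (-1, 4), (3, 4). Count: 2.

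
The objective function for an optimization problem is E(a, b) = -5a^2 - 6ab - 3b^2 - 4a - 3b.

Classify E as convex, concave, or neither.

concave

E is quadratic, so its Hessian is the constant matrix H = [[-10, -6], [-6, -6]].
det(H) = 24, tr(H) = -16.
det(H) > 0 and tr(H) < 0, so H is negative definite everywhere: concave.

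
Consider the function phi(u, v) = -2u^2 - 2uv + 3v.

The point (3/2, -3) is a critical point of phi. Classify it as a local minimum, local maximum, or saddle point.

saddle point

The Hessian of phi is constant: H = [[-4, -2], [-2, 0]].
det(H) = (-4)·0 − (-2)² = -4.
Since det(H) < 0, H is indefinite and the critical point is a saddle point.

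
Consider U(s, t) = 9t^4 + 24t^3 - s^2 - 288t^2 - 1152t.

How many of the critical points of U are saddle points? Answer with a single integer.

U separates as a function of s plus a function of t, so ∇U=0 decouples.
∂U/∂s = -2s = 0 at s ∈ {0}; ∂U/∂t = 36(t - 4)(t + 2)(t + 4) = 0 at t ∈ {-4, -2, 4}.
The Hessian is diagonal: diag(U_ss, U_tt). Second derivatives: U_ss(0)=-2; U_tt(-4)=576, U_tt(-2)=-432, U_tt(4)=1728.
Saddle points occur where the two diagonal entries have opposite signs: (0, -4), (0, 4). Count: 2.

2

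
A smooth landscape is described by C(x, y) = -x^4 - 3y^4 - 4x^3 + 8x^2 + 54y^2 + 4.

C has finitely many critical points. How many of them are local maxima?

C separates as a function of x plus a function of y, so ∇C=0 decouples.
∂C/∂x = -4x(x - 1)(x + 4) = 0 at x ∈ {-4, 0, 1}; ∂C/∂y = -12y(y - 3)(y + 3) = 0 at y ∈ {-3, 0, 3}.
The Hessian is diagonal: diag(C_xx, C_yy). Second derivatives: C_xx(-4)=-80, C_xx(0)=16, C_xx(1)=-20; C_yy(-3)=-216, C_yy(0)=108, C_yy(3)=-216.
Local maxima occur where both diagonal entries negative: (-4, -3), (-4, 3), (1, -3), (1, 3). Count: 4.

4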